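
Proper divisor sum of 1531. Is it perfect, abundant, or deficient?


Proper divisors: 1
Sum = 1 = 1
1 < 1531 → deficient

s(1531) = 1 (deficient)


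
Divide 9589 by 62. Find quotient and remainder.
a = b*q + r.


9589 = 62 * 154 + 41
Check: 9548 + 41 = 9589

q = 154, r = 41


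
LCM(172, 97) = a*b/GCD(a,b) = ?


GCD(172, 97) = 1
LCM = 172*97/1 = 16684/1 = 16684

LCM = 16684


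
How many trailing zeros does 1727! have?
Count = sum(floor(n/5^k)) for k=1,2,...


floor(1727/5) = 345
floor(1727/25) = 69
floor(1727/125) = 13
floor(1727/625) = 2
Total = 429

429 trailing zeros


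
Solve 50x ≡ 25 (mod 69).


GCD(50, 69) = 1, unique solution
a^(-1) mod 69 = 29
x = 29 * 25 mod 69 = 35

x ≡ 35 (mod 69)


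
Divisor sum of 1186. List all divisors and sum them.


Divisors of 1186: 1, 2, 593, 1186
Sum = 1 + 2 + 593 + 1186 = 1782

σ(1186) = 1782


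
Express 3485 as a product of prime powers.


3485 / 5 = 697
697 / 17 = 41
41 / 41 = 1
3485 = 5 × 17 × 41


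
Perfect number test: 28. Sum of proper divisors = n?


Proper divisors of 28: 1, 2, 4, 7, 14
Sum = 1 + 2 + 4 + 7 + 14 = 28

Yes, 28 is perfect (28 = 28)


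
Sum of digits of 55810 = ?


5 + 5 + 8 + 1 + 0 = 19


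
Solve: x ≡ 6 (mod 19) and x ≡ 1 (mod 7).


M = 19*7 = 133
M1 = M/19 = 7, M2 = M/7 = 19
M1^(-1) mod 19 = 11, M2^(-1) mod 7 = 3
x = 6*7*11 + 1*19*3 = 519
519 mod 133 = 120
Check: 120 mod 19 = 6 ✓, 120 mod 7 = 1 ✓

x ≡ 120 (mod 133)


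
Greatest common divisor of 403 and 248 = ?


403 = 1 * 248 + 155
248 = 1 * 155 + 93
155 = 1 * 93 + 62
93 = 1 * 62 + 31
62 = 2 * 31 + 0
GCD = 31


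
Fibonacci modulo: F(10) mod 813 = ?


F(k) mod 813 for k=1..10:
1, 1, 2, 3, 5, 8, 13, 21, 34, 55
F(10) mod 813 = 55


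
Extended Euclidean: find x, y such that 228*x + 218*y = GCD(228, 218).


Tabular extended Euclidean (each row: r = 228*s + 218*t):
r=228, s=1, t=0
r=218, s=0, t=1
q=1: r=10, s=1, t=-1   [228*(1) + 218*(-1) = 10]
q=21: r=8, s=-21, t=22   [228*(-21) + 218*(22) = 8]
q=1: r=2, s=22, t=-23   [228*(22) + 218*(-23) = 2]
q=4: r=0, s=-109, t=114   [228*(-109) + 218*(114) = 0]
GCD = 2; from the row with r=2: x=22, y=-23
Check: 228*(22) + 218*(-23) = 5016 - 5014 = 2

GCD = 2, x = 22, y = -23


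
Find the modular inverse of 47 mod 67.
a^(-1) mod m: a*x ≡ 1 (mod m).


Use the extended Euclidean algorithm on (67, 47); each row r = 67*s + 47*t:
r=67, s=1, t=0
r=47, s=0, t=1
q=1: r=20, s=1, t=-1   [67*(1) + 47*(-1) = 20]
q=2: r=7, s=-2, t=3   [67*(-2) + 47*(3) = 7]
q=2: r=6, s=5, t=-7   [67*(5) + 47*(-7) = 6]
q=1: r=1, s=-7, t=10   [67*(-7) + 47*(10) = 1]
q=6: r=0, s=47, t=-67   [67*(47) + 47*(-67) = 0]
GCD = 1 with t = 10, so 47*(10) ≡ 1 (mod 67)
Inverse = 10 mod 67 = 10
Check: 47 * 10 = 470 ≡ 1 (mod 67)

47^(-1) ≡ 10 (mod 67)


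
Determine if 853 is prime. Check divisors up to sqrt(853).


Check divisors up to sqrt(853) = 29.2062
No divisors found.
853 is prime.

Yes, 853 is prime


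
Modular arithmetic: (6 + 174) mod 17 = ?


6 + 174 = 180
180 mod 17 = 10


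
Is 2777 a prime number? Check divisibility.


Check divisors up to sqrt(2777) = 52.6972
No divisors found.
2777 is prime.

Yes, 2777 is prime


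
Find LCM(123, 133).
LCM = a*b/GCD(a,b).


GCD(123, 133) = 1
LCM = 123*133/1 = 16359/1 = 16359

LCM = 16359


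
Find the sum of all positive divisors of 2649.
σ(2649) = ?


Divisors of 2649: 1, 3, 883, 2649
Sum = 1 + 3 + 883 + 2649 = 3536

σ(2649) = 3536


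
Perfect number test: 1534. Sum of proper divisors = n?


Proper divisors of 1534: 1, 2, 13, 26, 59, 118, 767
Sum = 1 + 2 + 13 + 26 + 59 + 118 + 767 = 986

No, 1534 is not perfect (986 ≠ 1534)


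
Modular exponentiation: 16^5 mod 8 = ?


16^1 mod 8 = 0
16^2 mod 8 = 0
16^3 mod 8 = 0
16^4 mod 8 = 0
16^5 mod 8 = 0


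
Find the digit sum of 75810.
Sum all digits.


7 + 5 + 8 + 1 + 0 = 21


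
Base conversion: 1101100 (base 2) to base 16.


1101100 (base 2) = 108 (decimal)
108 (decimal) = 6C (base 16)


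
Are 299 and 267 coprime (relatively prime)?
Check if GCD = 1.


Euclidean algorithm:
299 = 1 * 267 + 32
267 = 8 * 32 + 11
32 = 2 * 11 + 10
11 = 1 * 10 + 1
10 = 10 * 1 + 0
GCD(299, 267) = 1

Yes, coprime (GCD = 1)


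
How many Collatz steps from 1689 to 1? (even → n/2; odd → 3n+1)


1689 → 5068 → 2534 → 1267 → 3802 → 1901 → 5704 → 2852 → 1426 → 713 → 2140 → 1070 → 535 → 1606 → 803 → 2410 → 1205 → 3616 → 1808 → 904 → 452 → 226 → 113 → 340 → 170 → 85 → 256 → 128 → 64 → 32 → 16 → 8 → 4 → 2 → 1
Total steps = 34

34 steps


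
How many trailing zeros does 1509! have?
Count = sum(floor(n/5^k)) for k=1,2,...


floor(1509/5) = 301
floor(1509/25) = 60
floor(1509/125) = 12
floor(1509/625) = 2
Total = 375

375 trailing zeros


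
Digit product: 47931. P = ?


4 × 7 × 9 × 3 × 1 = 756


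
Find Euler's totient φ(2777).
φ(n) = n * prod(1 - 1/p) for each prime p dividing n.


2777 = 2777
Prime factors: 2777
φ(2777) = 2777 × (1-1/2777)
= 2777 × 2776/2777 = 2776

φ(2777) = 2776


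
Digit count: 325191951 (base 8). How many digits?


325191951 in base 8 = 2330404417
Number of digits = 10

10 digits (base 8)


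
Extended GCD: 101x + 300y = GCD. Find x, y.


Tabular extended Euclidean (each row: r = 101*s + 300*t):
r=101, s=1, t=0
r=300, s=0, t=1
q=0: r=101, s=1, t=0   [101*(1) + 300*(0) = 101]
q=2: r=98, s=-2, t=1   [101*(-2) + 300*(1) = 98]
q=1: r=3, s=3, t=-1   [101*(3) + 300*(-1) = 3]
q=32: r=2, s=-98, t=33   [101*(-98) + 300*(33) = 2]
q=1: r=1, s=101, t=-34   [101*(101) + 300*(-34) = 1]
q=2: r=0, s=-300, t=101   [101*(-300) + 300*(101) = 0]
GCD = 1; from the row with r=1: x=101, y=-34
Check: 101*(101) + 300*(-34) = 10201 - 10200 = 1

GCD = 1, x = 101, y = -34


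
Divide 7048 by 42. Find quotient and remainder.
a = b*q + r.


7048 = 42 * 167 + 34
Check: 7014 + 34 = 7048

q = 167, r = 34


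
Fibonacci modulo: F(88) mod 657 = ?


F(k) mod 657 for k=1..88:
1, 1, 2, 3, 5, 8, 13, 21, 34, 55, 89, 144, 233, 377, 610, 330, 283, 613, 239, 195, 434, 629, 406, 378, 127, 505, 632, 480, 455, 278, 76, 354, 430, 127, 557, 27, 584, 611, 538, 492, 373, 208, 581, 132, 56, 188, 244, 432, 19, 451, 470, 264, 77, 341, 418, 102, 520, 622, 485, 450, 278, 71, 349, 420, 112, 532, 644, 519, 506, 368, 217, 585, 145, 73, 218, 291, 509, 143, 652, 138, 133, 271, 404, 18, 422, 440, 205, 645
F(88) mod 657 = 645


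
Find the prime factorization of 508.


508 / 2 = 254
254 / 2 = 127
127 / 127 = 1
508 = 2^2 × 127


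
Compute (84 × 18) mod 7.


84 × 18 = 1512
1512 mod 7 = 0


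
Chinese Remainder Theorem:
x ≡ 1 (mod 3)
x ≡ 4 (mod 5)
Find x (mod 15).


M = 3*5 = 15
M1 = M/3 = 5, M2 = M/5 = 3
M1^(-1) mod 3 = 2, M2^(-1) mod 5 = 2
x = 1*5*2 + 4*3*2 = 34
34 mod 15 = 4
Check: 4 mod 3 = 1 ✓, 4 mod 5 = 4 ✓

x ≡ 4 (mod 15)


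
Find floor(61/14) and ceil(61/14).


61/14 = 4.3571
floor = 4
ceil = 5

floor = 4, ceil = 5


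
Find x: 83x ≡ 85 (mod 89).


GCD(83, 89) = 1, unique solution
a^(-1) mod 89 = 74
x = 74 * 85 mod 89 = 60

x ≡ 60 (mod 89)


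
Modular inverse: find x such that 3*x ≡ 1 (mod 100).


Use the extended Euclidean algorithm on (100, 3); each row r = 100*s + 3*t:
r=100, s=1, t=0
r=3, s=0, t=1
q=33: r=1, s=1, t=-33   [100*(1) + 3*(-33) = 1]
q=3: r=0, s=-3, t=100   [100*(-3) + 3*(100) = 0]
GCD = 1 with t = -33, so 3*(-33) ≡ 1 (mod 100)
Inverse = -33 mod 100 = 67
Check: 3 * 67 = 201 ≡ 1 (mod 100)

3^(-1) ≡ 67 (mod 100)


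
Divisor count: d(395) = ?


395 = 5^1 × 79^1
d(395) = (1+1) × (1+1) = 4

4 divisors


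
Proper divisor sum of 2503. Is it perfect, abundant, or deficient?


Proper divisors: 1
Sum = 1 = 1
1 < 2503 → deficient

s(2503) = 1 (deficient)


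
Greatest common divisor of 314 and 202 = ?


314 = 1 * 202 + 112
202 = 1 * 112 + 90
112 = 1 * 90 + 22
90 = 4 * 22 + 2
22 = 11 * 2 + 0
GCD = 2


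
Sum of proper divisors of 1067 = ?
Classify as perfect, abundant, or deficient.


Proper divisors: 1, 11, 97
Sum = 1 + 11 + 97 = 109
109 < 1067 → deficient

s(1067) = 109 (deficient)


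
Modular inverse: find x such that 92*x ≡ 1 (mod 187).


Use the extended Euclidean algorithm on (187, 92); each row r = 187*s + 92*t:
r=187, s=1, t=0
r=92, s=0, t=1
q=2: r=3, s=1, t=-2   [187*(1) + 92*(-2) = 3]
q=30: r=2, s=-30, t=61   [187*(-30) + 92*(61) = 2]
q=1: r=1, s=31, t=-63   [187*(31) + 92*(-63) = 1]
q=2: r=0, s=-92, t=187   [187*(-92) + 92*(187) = 0]
GCD = 1 with t = -63, so 92*(-63) ≡ 1 (mod 187)
Inverse = -63 mod 187 = 124
Check: 92 * 124 = 11408 ≡ 1 (mod 187)

92^(-1) ≡ 124 (mod 187)


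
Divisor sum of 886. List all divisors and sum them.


Divisors of 886: 1, 2, 443, 886
Sum = 1 + 2 + 443 + 886 = 1332

σ(886) = 1332


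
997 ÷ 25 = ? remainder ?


997 = 25 * 39 + 22
Check: 975 + 22 = 997

q = 39, r = 22


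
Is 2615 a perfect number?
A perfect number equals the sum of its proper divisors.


Proper divisors of 2615: 1, 5, 523
Sum = 1 + 5 + 523 = 529

No, 2615 is not perfect (529 ≠ 2615)


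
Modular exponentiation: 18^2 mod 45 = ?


18^1 mod 45 = 18
18^2 mod 45 = 9


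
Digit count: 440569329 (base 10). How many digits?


440569329 has 9 digits in base 10
floor(log10(440569329)) + 1 = floor(8.6440) + 1 = 9

9 digits (base 10)


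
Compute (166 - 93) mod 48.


166 - 93 = 73
73 mod 48 = 25


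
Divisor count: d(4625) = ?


4625 = 5^3 × 37^1
d(4625) = (3+1) × (1+1) = 8

8 divisors


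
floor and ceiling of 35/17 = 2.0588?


35/17 = 2.0588
floor = 2
ceil = 3

floor = 2, ceil = 3


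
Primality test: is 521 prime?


Check divisors up to sqrt(521) = 22.8254
No divisors found.
521 is prime.

Yes, 521 is prime


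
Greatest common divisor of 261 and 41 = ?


261 = 6 * 41 + 15
41 = 2 * 15 + 11
15 = 1 * 11 + 4
11 = 2 * 4 + 3
4 = 1 * 3 + 1
3 = 3 * 1 + 0
GCD = 1


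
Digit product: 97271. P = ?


9 × 7 × 2 × 7 × 1 = 882


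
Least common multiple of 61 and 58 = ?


GCD(61, 58) = 1
LCM = 61*58/1 = 3538/1 = 3538

LCM = 3538


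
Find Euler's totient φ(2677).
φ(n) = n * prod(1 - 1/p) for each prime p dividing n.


2677 = 2677
Prime factors: 2677
φ(2677) = 2677 × (1-1/2677)
= 2677 × 2676/2677 = 2676

φ(2677) = 2676


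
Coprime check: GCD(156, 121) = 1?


Euclidean algorithm:
156 = 1 * 121 + 35
121 = 3 * 35 + 16
35 = 2 * 16 + 3
16 = 5 * 3 + 1
3 = 3 * 1 + 0
GCD(156, 121) = 1

Yes, coprime (GCD = 1)


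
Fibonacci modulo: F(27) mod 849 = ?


F(k) mod 849 for k=1..27:
1, 1, 2, 3, 5, 8, 13, 21, 34, 55, 89, 144, 233, 377, 610, 138, 748, 37, 785, 822, 758, 731, 640, 522, 313, 835, 299
F(27) mod 849 = 299


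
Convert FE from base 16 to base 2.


FE (base 16) = 254 (decimal)
254 (decimal) = 11111110 (base 2)


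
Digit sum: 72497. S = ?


7 + 2 + 4 + 9 + 7 = 29


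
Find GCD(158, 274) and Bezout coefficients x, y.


Tabular extended Euclidean (each row: r = 158*s + 274*t):
r=158, s=1, t=0
r=274, s=0, t=1
q=0: r=158, s=1, t=0   [158*(1) + 274*(0) = 158]
q=1: r=116, s=-1, t=1   [158*(-1) + 274*(1) = 116]
q=1: r=42, s=2, t=-1   [158*(2) + 274*(-1) = 42]
q=2: r=32, s=-5, t=3   [158*(-5) + 274*(3) = 32]
q=1: r=10, s=7, t=-4   [158*(7) + 274*(-4) = 10]
q=3: r=2, s=-26, t=15   [158*(-26) + 274*(15) = 2]
q=5: r=0, s=137, t=-79   [158*(137) + 274*(-79) = 0]
GCD = 2; from the row with r=2: x=-26, y=15
Check: 158*(-26) + 274*(15) = -4108 + 4110 = 2

GCD = 2, x = -26, y = 15


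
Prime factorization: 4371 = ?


4371 / 3 = 1457
1457 / 31 = 47
47 / 47 = 1
4371 = 3 × 31 × 47


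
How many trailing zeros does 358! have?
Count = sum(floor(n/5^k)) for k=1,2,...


floor(358/5) = 71
floor(358/25) = 14
floor(358/125) = 2
Total = 87

87 trailing zeros


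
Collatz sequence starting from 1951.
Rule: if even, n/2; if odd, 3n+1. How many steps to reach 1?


1951 → 5854 → 2927 → 8782 → 4391 → 13174 → 6587 → 19762 → 9881 → 29644 → 14822 → 7411 → 22234 → 11117 → 33352 → 16676 → 8338 → 4169 → 12508 → 6254 → 3127 → 9382 → 4691 → 14074 → 7037 → 21112 → 10556 → 5278 → 2639 → 7918 → 3959 → 11878 → 5939 → 17818 → 8909 → 26728 → 13364 → 6682 → 3341 → 10024 → 5012 → 2506 → 1253 → 3760 → 1880 → 940 → 470 → 235 → 706 → 353 → 1060 → 530 → 265 → 796 → 398 → 199 → 598 → 299 → 898 → 449 → 1348 → 674 → 337 → 1012 → 506 → 253 → 760 → 380 → 190 → 95 → 286 → 143 → 430 → 215 → 646 → 323 → 970 → 485 → 1456 → 728 → 364 → 182 → 91 → 274 → 137 → 412 → 206 → 103 → 310 → 155 → 466 → 233 → 700 → 350 → 175 → 526 → 263 → 790 → 395 → 1186 → 593 → 1780 → 890 → 445 → 1336 → 668 → 334 → 167 → 502 → 251 → 754 → 377 → 1132 → 566 → 283 → 850 → 425 → 1276 → 638 → 319 → 958 → 479 → 1438 → 719 → 2158 → 1079 → 3238 → 1619 → 4858 → 2429 → 7288 → 3644 → 1822 → 911 → 2734 → 1367 → 4102 → 2051 → 6154 → 3077 → 9232 → 4616 → 2308 → 1154 → 577 → 1732 → 866 → 433 → 1300 → 650 → 325 → 976 → 488 → 244 → 122 → 61 → 184 → 92 → 46 → 23 → 70 → 35 → 106 → 53 → 160 → 80 → 40 → 20 → 10 → 5 → 16 → 8 → 4 → 2 → 1
Total steps = 174

174 steps


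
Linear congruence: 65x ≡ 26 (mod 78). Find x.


GCD(65, 78) = 13 divides 26
Divide: 5x ≡ 2 (mod 6)
x ≡ 4 (mod 6)


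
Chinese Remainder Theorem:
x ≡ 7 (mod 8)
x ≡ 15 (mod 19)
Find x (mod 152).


M = 8*19 = 152
M1 = M/8 = 19, M2 = M/19 = 8
M1^(-1) mod 8 = 3, M2^(-1) mod 19 = 12
x = 7*19*3 + 15*8*12 = 1839
1839 mod 152 = 15
Check: 15 mod 8 = 7 ✓, 15 mod 19 = 15 ✓

x ≡ 15 (mod 152)


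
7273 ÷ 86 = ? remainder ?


7273 = 86 * 84 + 49
Check: 7224 + 49 = 7273

q = 84, r = 49


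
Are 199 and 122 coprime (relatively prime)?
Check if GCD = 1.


Euclidean algorithm:
199 = 1 * 122 + 77
122 = 1 * 77 + 45
77 = 1 * 45 + 32
45 = 1 * 32 + 13
32 = 2 * 13 + 6
13 = 2 * 6 + 1
6 = 6 * 1 + 0
GCD(199, 122) = 1

Yes, coprime (GCD = 1)


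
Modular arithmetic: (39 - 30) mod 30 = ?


39 - 30 = 9
9 mod 30 = 9


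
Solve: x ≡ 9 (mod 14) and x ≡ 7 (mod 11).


M = 14*11 = 154
M1 = M/14 = 11, M2 = M/11 = 14
M1^(-1) mod 14 = 9, M2^(-1) mod 11 = 4
x = 9*11*9 + 7*14*4 = 1283
1283 mod 154 = 51
Check: 51 mod 14 = 9 ✓, 51 mod 11 = 7 ✓

x ≡ 51 (mod 154)


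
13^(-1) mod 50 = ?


Use the extended Euclidean algorithm on (50, 13); each row r = 50*s + 13*t:
r=50, s=1, t=0
r=13, s=0, t=1
q=3: r=11, s=1, t=-3   [50*(1) + 13*(-3) = 11]
q=1: r=2, s=-1, t=4   [50*(-1) + 13*(4) = 2]
q=5: r=1, s=6, t=-23   [50*(6) + 13*(-23) = 1]
q=2: r=0, s=-13, t=50   [50*(-13) + 13*(50) = 0]
GCD = 1 with t = -23, so 13*(-23) ≡ 1 (mod 50)
Inverse = -23 mod 50 = 27
Check: 13 * 27 = 351 ≡ 1 (mod 50)

13^(-1) ≡ 27 (mod 50)


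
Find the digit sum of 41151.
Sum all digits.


4 + 1 + 1 + 5 + 1 = 12


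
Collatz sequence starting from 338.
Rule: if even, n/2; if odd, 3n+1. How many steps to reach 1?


338 → 169 → 508 → 254 → 127 → 382 → 191 → 574 → 287 → 862 → 431 → 1294 → 647 → 1942 → 971 → 2914 → 1457 → 4372 → 2186 → 1093 → 3280 → 1640 → 820 → 410 → 205 → 616 → 308 → 154 → 77 → 232 → 116 → 58 → 29 → 88 → 44 → 22 → 11 → 34 → 17 → 52 → 26 → 13 → 40 → 20 → 10 → 5 → 16 → 8 → 4 → 2 → 1
Total steps = 50

50 steps


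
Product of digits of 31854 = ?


3 × 1 × 8 × 5 × 4 = 480


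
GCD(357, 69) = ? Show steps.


357 = 5 * 69 + 12
69 = 5 * 12 + 9
12 = 1 * 9 + 3
9 = 3 * 3 + 0
GCD = 3


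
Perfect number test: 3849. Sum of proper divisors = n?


Proper divisors of 3849: 1, 3, 1283
Sum = 1 + 3 + 1283 = 1287

No, 3849 is not perfect (1287 ≠ 3849)


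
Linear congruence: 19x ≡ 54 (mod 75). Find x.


GCD(19, 75) = 1, unique solution
a^(-1) mod 75 = 4
x = 4 * 54 mod 75 = 66

x ≡ 66 (mod 75)


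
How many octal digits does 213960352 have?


213960352 in base 8 = 1460143240
Number of digits = 10

10 digits (base 8)


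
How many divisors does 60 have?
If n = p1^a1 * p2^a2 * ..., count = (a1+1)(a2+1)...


60 = 2^2 × 3^1 × 5^1
d(60) = (2+1) × (1+1) × (1+1) = 12

12 divisors


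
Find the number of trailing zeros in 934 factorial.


floor(934/5) = 186
floor(934/25) = 37
floor(934/125) = 7
floor(934/625) = 1
Total = 231

231 trailing zeros


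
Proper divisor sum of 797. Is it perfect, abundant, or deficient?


Proper divisors: 1
Sum = 1 = 1
1 < 797 → deficient

s(797) = 1 (deficient)


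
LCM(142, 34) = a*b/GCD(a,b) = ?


GCD(142, 34) = 2
LCM = 142*34/2 = 4828/2 = 2414

LCM = 2414


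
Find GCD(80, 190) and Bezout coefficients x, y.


Tabular extended Euclidean (each row: r = 80*s + 190*t):
r=80, s=1, t=0
r=190, s=0, t=1
q=0: r=80, s=1, t=0   [80*(1) + 190*(0) = 80]
q=2: r=30, s=-2, t=1   [80*(-2) + 190*(1) = 30]
q=2: r=20, s=5, t=-2   [80*(5) + 190*(-2) = 20]
q=1: r=10, s=-7, t=3   [80*(-7) + 190*(3) = 10]
q=2: r=0, s=19, t=-8   [80*(19) + 190*(-8) = 0]
GCD = 10; from the row with r=10: x=-7, y=3
Check: 80*(-7) + 190*(3) = -560 + 570 = 10

GCD = 10, x = -7, y = 3


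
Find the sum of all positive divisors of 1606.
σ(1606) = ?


Divisors of 1606: 1, 2, 11, 22, 73, 146, 803, 1606
Sum = 1 + 2 + 11 + 22 + 73 + 146 + 803 + 1606 = 2664

σ(1606) = 2664


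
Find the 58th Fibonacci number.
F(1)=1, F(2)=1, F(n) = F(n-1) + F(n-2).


Sequence: 1, 1, 2, 3, 5, 8, 13, 21, 34, 55, 89, 144, 233, 377, 610, 987, 1597, 2584, 4181, 6765, 10946, 17711, 28657, 46368, 75025, 121393, 196418, 317811, 514229, 832040, 1346269, 2178309, 3524578, 5702887, 9227465, 14930352, 24157817, 39088169, 63245986, 102334155, 165580141, 267914296, 433494437, 701408733, 1134903170, 1836311903, 2971215073, 4807526976, 7778742049, 12586269025, 20365011074, 32951280099, 53316291173, 86267571272, 139583862445, 225851433717, 365435296162, 591286729879
F(58) = 591286729879


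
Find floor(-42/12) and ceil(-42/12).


-42/12 = -3.5000
floor = -4
ceil = -3

floor = -4, ceil = -3


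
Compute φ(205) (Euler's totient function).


205 = 5 × 41
Prime factors: 5, 41
φ(205) = 205 × (1-1/5) × (1-1/41)
= 205 × 4/5 × 40/41 = 160

φ(205) = 160


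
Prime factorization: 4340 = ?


4340 / 2 = 2170
2170 / 2 = 1085
1085 / 5 = 217
217 / 7 = 31
31 / 31 = 1
4340 = 2^2 × 5 × 7 × 31


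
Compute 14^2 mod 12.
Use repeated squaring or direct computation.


14^1 mod 12 = 2
14^2 mod 12 = 4


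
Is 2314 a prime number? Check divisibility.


2314 / 2 = 1157 (exact division)
2314 is NOT prime.

No, 2314 is not prime


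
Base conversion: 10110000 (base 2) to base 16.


10110000 (base 2) = 176 (decimal)
176 (decimal) = B0 (base 16)


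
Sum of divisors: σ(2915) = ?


Divisors of 2915: 1, 5, 11, 53, 55, 265, 583, 2915
Sum = 1 + 5 + 11 + 53 + 55 + 265 + 583 + 2915 = 3888

σ(2915) = 3888


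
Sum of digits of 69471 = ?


6 + 9 + 4 + 7 + 1 = 27


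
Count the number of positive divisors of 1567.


1567 = 1567^1
d(1567) = (1+1) = 2

2 divisors


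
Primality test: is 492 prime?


492 / 2 = 246 (exact division)
492 is NOT prime.

No, 492 is not prime


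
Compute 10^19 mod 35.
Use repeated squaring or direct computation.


10^1 mod 35 = 10
10^2 mod 35 = 30
10^3 mod 35 = 20
10^4 mod 35 = 25
10^5 mod 35 = 5
10^6 mod 35 = 15
10^7 mod 35 = 10
10^8 mod 35 = 30
10^9 mod 35 = 20
10^10 mod 35 = 25
10^11 mod 35 = 5
10^12 mod 35 = 15
10^13 mod 35 = 10
10^14 mod 35 = 30
10^15 mod 35 = 20
10^16 mod 35 = 25
10^17 mod 35 = 5
10^18 mod 35 = 15
10^19 mod 35 = 10


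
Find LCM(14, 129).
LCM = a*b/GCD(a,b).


GCD(14, 129) = 1
LCM = 14*129/1 = 1806/1 = 1806

LCM = 1806


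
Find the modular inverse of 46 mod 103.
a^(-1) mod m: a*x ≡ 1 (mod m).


Use the extended Euclidean algorithm on (103, 46); each row r = 103*s + 46*t:
r=103, s=1, t=0
r=46, s=0, t=1
q=2: r=11, s=1, t=-2   [103*(1) + 46*(-2) = 11]
q=4: r=2, s=-4, t=9   [103*(-4) + 46*(9) = 2]
q=5: r=1, s=21, t=-47   [103*(21) + 46*(-47) = 1]
q=2: r=0, s=-46, t=103   [103*(-46) + 46*(103) = 0]
GCD = 1 with t = -47, so 46*(-47) ≡ 1 (mod 103)
Inverse = -47 mod 103 = 56
Check: 46 * 56 = 2576 ≡ 1 (mod 103)

46^(-1) ≡ 56 (mod 103)


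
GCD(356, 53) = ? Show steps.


356 = 6 * 53 + 38
53 = 1 * 38 + 15
38 = 2 * 15 + 8
15 = 1 * 8 + 7
8 = 1 * 7 + 1
7 = 7 * 1 + 0
GCD = 1


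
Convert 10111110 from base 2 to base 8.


10111110 (base 2) = 190 (decimal)
190 (decimal) = 276 (base 8)


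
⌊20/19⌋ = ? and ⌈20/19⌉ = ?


20/19 = 1.0526
floor = 1
ceil = 2

floor = 1, ceil = 2


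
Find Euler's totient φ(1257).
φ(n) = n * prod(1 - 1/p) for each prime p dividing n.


1257 = 3 × 419
Prime factors: 3, 419
φ(1257) = 1257 × (1-1/3) × (1-1/419)
= 1257 × 2/3 × 418/419 = 836

φ(1257) = 836


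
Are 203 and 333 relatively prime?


Euclidean algorithm:
333 = 1 * 203 + 130
203 = 1 * 130 + 73
130 = 1 * 73 + 57
73 = 1 * 57 + 16
57 = 3 * 16 + 9
16 = 1 * 9 + 7
9 = 1 * 7 + 2
7 = 3 * 2 + 1
2 = 2 * 1 + 0
GCD(203, 333) = 1

Yes, coprime (GCD = 1)


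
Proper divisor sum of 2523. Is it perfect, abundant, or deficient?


Proper divisors: 1, 3, 29, 87, 841
Sum = 1 + 3 + 29 + 87 + 841 = 961
961 < 2523 → deficient

s(2523) = 961 (deficient)


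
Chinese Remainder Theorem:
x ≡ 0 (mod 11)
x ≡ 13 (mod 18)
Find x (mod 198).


M = 11*18 = 198
M1 = M/11 = 18, M2 = M/18 = 11
M1^(-1) mod 11 = 8, M2^(-1) mod 18 = 5
x = 0*18*8 + 13*11*5 = 715
715 mod 198 = 121
Check: 121 mod 11 = 0 ✓, 121 mod 18 = 13 ✓

x ≡ 121 (mod 198)


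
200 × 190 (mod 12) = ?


200 × 190 = 38000
38000 mod 12 = 8


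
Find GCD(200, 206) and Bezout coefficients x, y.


Tabular extended Euclidean (each row: r = 200*s + 206*t):
r=200, s=1, t=0
r=206, s=0, t=1
q=0: r=200, s=1, t=0   [200*(1) + 206*(0) = 200]
q=1: r=6, s=-1, t=1   [200*(-1) + 206*(1) = 6]
q=33: r=2, s=34, t=-33   [200*(34) + 206*(-33) = 2]
q=3: r=0, s=-103, t=100   [200*(-103) + 206*(100) = 0]
GCD = 2; from the row with r=2: x=34, y=-33
Check: 200*(34) + 206*(-33) = 6800 - 6798 = 2

GCD = 2, x = 34, y = -33


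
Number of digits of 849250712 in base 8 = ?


849250712 in base 8 = 6247504630
Number of digits = 10

10 digits (base 8)


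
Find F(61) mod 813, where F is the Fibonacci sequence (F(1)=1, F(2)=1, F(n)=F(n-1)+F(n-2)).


F(k) mod 813 for k=1..61:
1, 1, 2, 3, 5, 8, 13, 21, 34, 55, 89, 144, 233, 377, 610, 174, 784, 145, 116, 261, 377, 638, 202, 27, 229, 256, 485, 741, 413, 341, 754, 282, 223, 505, 728, 420, 335, 755, 277, 219, 496, 715, 398, 300, 698, 185, 70, 255, 325, 580, 92, 672, 764, 623, 574, 384, 145, 529, 674, 390, 251
F(61) mod 813 = 251


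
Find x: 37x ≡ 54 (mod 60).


GCD(37, 60) = 1, unique solution
a^(-1) mod 60 = 13
x = 13 * 54 mod 60 = 42

x ≡ 42 (mod 60)


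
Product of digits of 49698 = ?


4 × 9 × 6 × 9 × 8 = 15552


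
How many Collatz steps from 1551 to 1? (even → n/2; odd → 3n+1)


1551 → 4654 → 2327 → 6982 → 3491 → 10474 → 5237 → 15712 → 7856 → 3928 → 1964 → 982 → 491 → 1474 → 737 → 2212 → 1106 → 553 → 1660 → 830 → 415 → 1246 → 623 → 1870 → 935 → 2806 → 1403 → 4210 → 2105 → 6316 → 3158 → 1579 → 4738 → 2369 → 7108 → 3554 → 1777 → 5332 → 2666 → 1333 → 4000 → 2000 → 1000 → 500 → 250 → 125 → 376 → 188 → 94 → 47 → 142 → 71 → 214 → 107 → 322 → 161 → 484 → 242 → 121 → 364 → 182 → 91 → 274 → 137 → 412 → 206 → 103 → 310 → 155 → 466 → 233 → 700 → 350 → 175 → 526 → 263 → 790 → 395 → 1186 → 593 → 1780 → 890 → 445 → 1336 → 668 → 334 → 167 → 502 → 251 → 754 → 377 → 1132 → 566 → 283 → 850 → 425 → 1276 → 638 → 319 → 958 → 479 → 1438 → 719 → 2158 → 1079 → 3238 → 1619 → 4858 → 2429 → 7288 → 3644 → 1822 → 911 → 2734 → 1367 → 4102 → 2051 → 6154 → 3077 → 9232 → 4616 → 2308 → 1154 → 577 → 1732 → 866 → 433 → 1300 → 650 → 325 → 976 → 488 → 244 → 122 → 61 → 184 → 92 → 46 → 23 → 70 → 35 → 106 → 53 → 160 → 80 → 40 → 20 → 10 → 5 → 16 → 8 → 4 → 2 → 1
Total steps = 153

153 steps


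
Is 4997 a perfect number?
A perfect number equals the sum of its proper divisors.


Proper divisors of 4997: 1, 19, 263
Sum = 1 + 19 + 263 = 283

No, 4997 is not perfect (283 ≠ 4997)


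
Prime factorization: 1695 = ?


1695 / 3 = 565
565 / 5 = 113
113 / 113 = 1
1695 = 3 × 5 × 113


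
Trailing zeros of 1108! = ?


floor(1108/5) = 221
floor(1108/25) = 44
floor(1108/125) = 8
floor(1108/625) = 1
Total = 274

274 trailing zeros


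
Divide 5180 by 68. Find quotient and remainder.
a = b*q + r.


5180 = 68 * 76 + 12
Check: 5168 + 12 = 5180

q = 76, r = 12


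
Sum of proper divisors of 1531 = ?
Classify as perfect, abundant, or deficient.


Proper divisors: 1
Sum = 1 = 1
1 < 1531 → deficient

s(1531) = 1 (deficient)


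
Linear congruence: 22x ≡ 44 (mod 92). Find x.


GCD(22, 92) = 2 divides 44
Divide: 11x ≡ 22 (mod 46)
x ≡ 2 (mod 46)


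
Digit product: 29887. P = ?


2 × 9 × 8 × 8 × 7 = 8064


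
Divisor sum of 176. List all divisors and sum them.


Divisors of 176: 1, 2, 4, 8, 11, 16, 22, 44, 88, 176
Sum = 1 + 2 + 4 + 8 + 11 + 16 + 22 + 44 + 88 + 176 = 372

σ(176) = 372


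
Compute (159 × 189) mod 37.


159 × 189 = 30051
30051 mod 37 = 7


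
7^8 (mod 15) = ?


7^1 mod 15 = 7
7^2 mod 15 = 4
7^3 mod 15 = 13
7^4 mod 15 = 1
7^5 mod 15 = 7
7^6 mod 15 = 4
7^7 mod 15 = 13
7^8 mod 15 = 1


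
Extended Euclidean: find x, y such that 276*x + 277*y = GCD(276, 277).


Tabular extended Euclidean (each row: r = 276*s + 277*t):
r=276, s=1, t=0
r=277, s=0, t=1
q=0: r=276, s=1, t=0   [276*(1) + 277*(0) = 276]
q=1: r=1, s=-1, t=1   [276*(-1) + 277*(1) = 1]
q=276: r=0, s=277, t=-276   [276*(277) + 277*(-276) = 0]
GCD = 1; from the row with r=1: x=-1, y=1
Check: 276*(-1) + 277*(1) = -276 + 277 = 1

GCD = 1, x = -1, y = 1


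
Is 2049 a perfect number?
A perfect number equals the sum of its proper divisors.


Proper divisors of 2049: 1, 3, 683
Sum = 1 + 3 + 683 = 687

No, 2049 is not perfect (687 ≠ 2049)


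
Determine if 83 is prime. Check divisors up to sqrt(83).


Check divisors up to sqrt(83) = 9.1104
No divisors found.
83 is prime.

Yes, 83 is prime


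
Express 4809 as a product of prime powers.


4809 / 3 = 1603
1603 / 7 = 229
229 / 229 = 1
4809 = 3 × 7 × 229


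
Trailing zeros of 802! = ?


floor(802/5) = 160
floor(802/25) = 32
floor(802/125) = 6
floor(802/625) = 1
Total = 199

199 trailing zeros


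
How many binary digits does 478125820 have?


478125820 in base 2 = 11100011111111001111011111100
Number of digits = 29

29 digits (base 2)


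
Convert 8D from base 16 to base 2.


8D (base 16) = 141 (decimal)
141 (decimal) = 10001101 (base 2)


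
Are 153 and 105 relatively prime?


Euclidean algorithm:
153 = 1 * 105 + 48
105 = 2 * 48 + 9
48 = 5 * 9 + 3
9 = 3 * 3 + 0
GCD(153, 105) = 3

No, not coprime (GCD = 3)


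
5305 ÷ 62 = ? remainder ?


5305 = 62 * 85 + 35
Check: 5270 + 35 = 5305

q = 85, r = 35


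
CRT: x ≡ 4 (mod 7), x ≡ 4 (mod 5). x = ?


M = 7*5 = 35
M1 = M/7 = 5, M2 = M/5 = 7
M1^(-1) mod 7 = 3, M2^(-1) mod 5 = 3
x = 4*5*3 + 4*7*3 = 144
144 mod 35 = 4
Check: 4 mod 7 = 4 ✓, 4 mod 5 = 4 ✓

x ≡ 4 (mod 35)


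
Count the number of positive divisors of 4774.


4774 = 2^1 × 7^1 × 11^1 × 31^1
d(4774) = (1+1) × (1+1) × (1+1) × (1+1) = 16

16 divisors


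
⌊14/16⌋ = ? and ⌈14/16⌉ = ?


14/16 = 0.8750
floor = 0
ceil = 1

floor = 0, ceil = 1


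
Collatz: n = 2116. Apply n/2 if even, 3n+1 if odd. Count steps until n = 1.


2116 → 1058 → 529 → 1588 → 794 → 397 → 1192 → 596 → 298 → 149 → 448 → 224 → 112 → 56 → 28 → 14 → 7 → 22 → 11 → 34 → 17 → 52 → 26 → 13 → 40 → 20 → 10 → 5 → 16 → 8 → 4 → 2 → 1
Total steps = 32

32 steps


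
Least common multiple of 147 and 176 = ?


GCD(147, 176) = 1
LCM = 147*176/1 = 25872/1 = 25872

LCM = 25872


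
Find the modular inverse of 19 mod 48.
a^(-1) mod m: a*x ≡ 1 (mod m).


Use the extended Euclidean algorithm on (48, 19); each row r = 48*s + 19*t:
r=48, s=1, t=0
r=19, s=0, t=1
q=2: r=10, s=1, t=-2   [48*(1) + 19*(-2) = 10]
q=1: r=9, s=-1, t=3   [48*(-1) + 19*(3) = 9]
q=1: r=1, s=2, t=-5   [48*(2) + 19*(-5) = 1]
q=9: r=0, s=-19, t=48   [48*(-19) + 19*(48) = 0]
GCD = 1 with t = -5, so 19*(-5) ≡ 1 (mod 48)
Inverse = -5 mod 48 = 43
Check: 19 * 43 = 817 ≡ 1 (mod 48)

19^(-1) ≡ 43 (mod 48)


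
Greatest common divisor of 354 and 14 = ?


354 = 25 * 14 + 4
14 = 3 * 4 + 2
4 = 2 * 2 + 0
GCD = 2


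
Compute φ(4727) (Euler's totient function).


4727 = 29 × 163
Prime factors: 29, 163
φ(4727) = 4727 × (1-1/29) × (1-1/163)
= 4727 × 28/29 × 162/163 = 4536

φ(4727) = 4536


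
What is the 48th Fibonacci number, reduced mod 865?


F(k) mod 865 for k=1..48:
1, 1, 2, 3, 5, 8, 13, 21, 34, 55, 89, 144, 233, 377, 610, 122, 732, 854, 721, 710, 566, 411, 112, 523, 635, 293, 63, 356, 419, 775, 329, 239, 568, 807, 510, 452, 97, 549, 646, 330, 111, 441, 552, 128, 680, 808, 623, 566
F(48) mod 865 = 566


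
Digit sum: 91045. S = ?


9 + 1 + 0 + 4 + 5 = 19


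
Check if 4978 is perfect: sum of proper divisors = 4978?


Proper divisors of 4978: 1, 2, 19, 38, 131, 262, 2489
Sum = 1 + 2 + 19 + 38 + 131 + 262 + 2489 = 2942

No, 4978 is not perfect (2942 ≠ 4978)


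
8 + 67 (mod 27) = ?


8 + 67 = 75
75 mod 27 = 21


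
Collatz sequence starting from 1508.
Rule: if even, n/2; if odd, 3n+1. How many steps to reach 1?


1508 → 754 → 377 → 1132 → 566 → 283 → 850 → 425 → 1276 → 638 → 319 → 958 → 479 → 1438 → 719 → 2158 → 1079 → 3238 → 1619 → 4858 → 2429 → 7288 → 3644 → 1822 → 911 → 2734 → 1367 → 4102 → 2051 → 6154 → 3077 → 9232 → 4616 → 2308 → 1154 → 577 → 1732 → 866 → 433 → 1300 → 650 → 325 → 976 → 488 → 244 → 122 → 61 → 184 → 92 → 46 → 23 → 70 → 35 → 106 → 53 → 160 → 80 → 40 → 20 → 10 → 5 → 16 → 8 → 4 → 2 → 1
Total steps = 65

65 steps


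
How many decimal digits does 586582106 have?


586582106 has 9 digits in base 10
floor(log10(586582106)) + 1 = floor(8.7683) + 1 = 9

9 digits (base 10)


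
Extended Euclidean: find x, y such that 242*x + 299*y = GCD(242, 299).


Tabular extended Euclidean (each row: r = 242*s + 299*t):
r=242, s=1, t=0
r=299, s=0, t=1
q=0: r=242, s=1, t=0   [242*(1) + 299*(0) = 242]
q=1: r=57, s=-1, t=1   [242*(-1) + 299*(1) = 57]
q=4: r=14, s=5, t=-4   [242*(5) + 299*(-4) = 14]
q=4: r=1, s=-21, t=17   [242*(-21) + 299*(17) = 1]
q=14: r=0, s=299, t=-242   [242*(299) + 299*(-242) = 0]
GCD = 1; from the row with r=1: x=-21, y=17
Check: 242*(-21) + 299*(17) = -5082 + 5083 = 1

GCD = 1, x = -21, y = 17


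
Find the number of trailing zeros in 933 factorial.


floor(933/5) = 186
floor(933/25) = 37
floor(933/125) = 7
floor(933/625) = 1
Total = 231

231 trailing zeros


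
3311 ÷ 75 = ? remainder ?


3311 = 75 * 44 + 11
Check: 3300 + 11 = 3311

q = 44, r = 11


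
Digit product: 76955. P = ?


7 × 6 × 9 × 5 × 5 = 9450


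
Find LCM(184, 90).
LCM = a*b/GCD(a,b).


GCD(184, 90) = 2
LCM = 184*90/2 = 16560/2 = 8280

LCM = 8280


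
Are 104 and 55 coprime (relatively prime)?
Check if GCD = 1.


Euclidean algorithm:
104 = 1 * 55 + 49
55 = 1 * 49 + 6
49 = 8 * 6 + 1
6 = 6 * 1 + 0
GCD(104, 55) = 1

Yes, coprime (GCD = 1)


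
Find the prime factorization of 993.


993 / 3 = 331
331 / 331 = 1
993 = 3 × 331


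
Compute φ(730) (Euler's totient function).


730 = 2 × 5 × 73
Prime factors: 2, 5, 73
φ(730) = 730 × (1-1/2) × (1-1/5) × (1-1/73)
= 730 × 1/2 × 4/5 × 72/73 = 288

φ(730) = 288


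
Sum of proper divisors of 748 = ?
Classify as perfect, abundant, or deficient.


Proper divisors: 1, 2, 4, 11, 17, 22, 34, 44, 68, 187, 374
Sum = 1 + 2 + 4 + 11 + 17 + 22 + 34 + 44 + 68 + 187 + 374 = 764
764 > 748 → abundant

s(748) = 764 (abundant)


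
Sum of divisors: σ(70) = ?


Divisors of 70: 1, 2, 5, 7, 10, 14, 35, 70
Sum = 1 + 2 + 5 + 7 + 10 + 14 + 35 + 70 = 144

σ(70) = 144


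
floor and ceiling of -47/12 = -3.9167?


-47/12 = -3.9167
floor = -4
ceil = -3

floor = -4, ceil = -3


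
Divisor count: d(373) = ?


373 = 373^1
d(373) = (1+1) = 2

2 divisors


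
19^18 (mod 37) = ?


19^1 mod 37 = 19
19^2 mod 37 = 28
19^3 mod 37 = 14
19^4 mod 37 = 7
19^5 mod 37 = 22
19^6 mod 37 = 11
19^7 mod 37 = 24
19^8 mod 37 = 12
19^9 mod 37 = 6
19^10 mod 37 = 3
19^11 mod 37 = 20
19^12 mod 37 = 10
19^13 mod 37 = 5
19^14 mod 37 = 21
19^15 mod 37 = 29
19^16 mod 37 = 33
19^17 mod 37 = 35
19^18 mod 37 = 36


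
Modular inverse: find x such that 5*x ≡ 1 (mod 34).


Use the extended Euclidean algorithm on (34, 5); each row r = 34*s + 5*t:
r=34, s=1, t=0
r=5, s=0, t=1
q=6: r=4, s=1, t=-6   [34*(1) + 5*(-6) = 4]
q=1: r=1, s=-1, t=7   [34*(-1) + 5*(7) = 1]
q=4: r=0, s=5, t=-34   [34*(5) + 5*(-34) = 0]
GCD = 1 with t = 7, so 5*(7) ≡ 1 (mod 34)
Inverse = 7 mod 34 = 7
Check: 5 * 7 = 35 ≡ 1 (mod 34)

5^(-1) ≡ 7 (mod 34)


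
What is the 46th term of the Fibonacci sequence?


Sequence: 1, 1, 2, 3, 5, 8, 13, 21, 34, 55, 89, 144, 233, 377, 610, 987, 1597, 2584, 4181, 6765, 10946, 17711, 28657, 46368, 75025, 121393, 196418, 317811, 514229, 832040, 1346269, 2178309, 3524578, 5702887, 9227465, 14930352, 24157817, 39088169, 63245986, 102334155, 165580141, 267914296, 433494437, 701408733, 1134903170, 1836311903
F(46) = 1836311903


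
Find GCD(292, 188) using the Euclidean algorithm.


292 = 1 * 188 + 104
188 = 1 * 104 + 84
104 = 1 * 84 + 20
84 = 4 * 20 + 4
20 = 5 * 4 + 0
GCD = 4


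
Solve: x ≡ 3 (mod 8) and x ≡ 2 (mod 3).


M = 8*3 = 24
M1 = M/8 = 3, M2 = M/3 = 8
M1^(-1) mod 8 = 3, M2^(-1) mod 3 = 2
x = 3*3*3 + 2*8*2 = 59
59 mod 24 = 11
Check: 11 mod 8 = 3 ✓, 11 mod 3 = 2 ✓

x ≡ 11 (mod 24)


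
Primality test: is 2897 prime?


Check divisors up to sqrt(2897) = 53.8238
No divisors found.
2897 is prime.

Yes, 2897 is prime


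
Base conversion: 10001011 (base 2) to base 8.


10001011 (base 2) = 139 (decimal)
139 (decimal) = 213 (base 8)


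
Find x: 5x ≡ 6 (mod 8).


GCD(5, 8) = 1, unique solution
a^(-1) mod 8 = 5
x = 5 * 6 mod 8 = 6

x ≡ 6 (mod 8)


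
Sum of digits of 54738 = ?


5 + 4 + 7 + 3 + 8 = 27


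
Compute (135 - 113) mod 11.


135 - 113 = 22
22 mod 11 = 0


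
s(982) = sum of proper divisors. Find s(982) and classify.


Proper divisors: 1, 2, 491
Sum = 1 + 2 + 491 = 494
494 < 982 → deficient

s(982) = 494 (deficient)


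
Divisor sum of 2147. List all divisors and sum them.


Divisors of 2147: 1, 19, 113, 2147
Sum = 1 + 19 + 113 + 2147 = 2280

σ(2147) = 2280


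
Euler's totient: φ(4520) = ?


4520 = 2^3 × 5 × 113
Prime factors: 2, 5, 113
φ(4520) = 4520 × (1-1/2) × (1-1/5) × (1-1/113)
= 4520 × 1/2 × 4/5 × 112/113 = 1792

φ(4520) = 1792


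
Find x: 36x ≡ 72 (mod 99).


GCD(36, 99) = 9 divides 72
Divide: 4x ≡ 8 (mod 11)
x ≡ 2 (mod 11)


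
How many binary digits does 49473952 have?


49473952 in base 2 = 10111100101110100110100000
Number of digits = 26

26 digits (base 2)


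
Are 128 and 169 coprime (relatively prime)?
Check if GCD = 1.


Euclidean algorithm:
169 = 1 * 128 + 41
128 = 3 * 41 + 5
41 = 8 * 5 + 1
5 = 5 * 1 + 0
GCD(128, 169) = 1

Yes, coprime (GCD = 1)


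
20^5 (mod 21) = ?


20^1 mod 21 = 20
20^2 mod 21 = 1
20^3 mod 21 = 20
20^4 mod 21 = 1
20^5 mod 21 = 20


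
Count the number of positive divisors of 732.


732 = 2^2 × 3^1 × 61^1
d(732) = (2+1) × (1+1) × (1+1) = 12

12 divisors


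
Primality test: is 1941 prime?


1941 / 3 = 647 (exact division)
1941 is NOT prime.

No, 1941 is not prime


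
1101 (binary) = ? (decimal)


1101 (base 2) = 13 (decimal)
13 (decimal) = 13 (base 10)


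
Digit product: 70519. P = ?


7 × 0 × 5 × 1 × 9 = 0


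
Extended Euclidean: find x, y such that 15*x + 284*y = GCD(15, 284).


Tabular extended Euclidean (each row: r = 15*s + 284*t):
r=15, s=1, t=0
r=284, s=0, t=1
q=0: r=15, s=1, t=0   [15*(1) + 284*(0) = 15]
q=18: r=14, s=-18, t=1   [15*(-18) + 284*(1) = 14]
q=1: r=1, s=19, t=-1   [15*(19) + 284*(-1) = 1]
q=14: r=0, s=-284, t=15   [15*(-284) + 284*(15) = 0]
GCD = 1; from the row with r=1: x=19, y=-1
Check: 15*(19) + 284*(-1) = 285 - 284 = 1

GCD = 1, x = 19, y = -1


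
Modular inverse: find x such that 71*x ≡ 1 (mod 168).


Use the extended Euclidean algorithm on (168, 71); each row r = 168*s + 71*t:
r=168, s=1, t=0
r=71, s=0, t=1
q=2: r=26, s=1, t=-2   [168*(1) + 71*(-2) = 26]
q=2: r=19, s=-2, t=5   [168*(-2) + 71*(5) = 19]
q=1: r=7, s=3, t=-7   [168*(3) + 71*(-7) = 7]
q=2: r=5, s=-8, t=19   [168*(-8) + 71*(19) = 5]
q=1: r=2, s=11, t=-26   [168*(11) + 71*(-26) = 2]
q=2: r=1, s=-30, t=71   [168*(-30) + 71*(71) = 1]
q=2: r=0, s=71, t=-168   [168*(71) + 71*(-168) = 0]
GCD = 1 with t = 71, so 71*(71) ≡ 1 (mod 168)
Inverse = 71 mod 168 = 71
Check: 71 * 71 = 5041 ≡ 1 (mod 168)

71^(-1) ≡ 71 (mod 168)


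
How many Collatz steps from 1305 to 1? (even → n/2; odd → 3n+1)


1305 → 3916 → 1958 → 979 → 2938 → 1469 → 4408 → 2204 → 1102 → 551 → 1654 → 827 → 2482 → 1241 → 3724 → 1862 → 931 → 2794 → 1397 → 4192 → 2096 → 1048 → 524 → 262 → 131 → 394 → 197 → 592 → 296 → 148 → 74 → 37 → 112 → 56 → 28 → 14 → 7 → 22 → 11 → 34 → 17 → 52 → 26 → 13 → 40 → 20 → 10 → 5 → 16 → 8 → 4 → 2 → 1
Total steps = 52

52 steps


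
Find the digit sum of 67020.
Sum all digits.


6 + 7 + 0 + 2 + 0 = 15


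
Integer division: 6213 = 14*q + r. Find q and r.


6213 = 14 * 443 + 11
Check: 6202 + 11 = 6213

q = 443, r = 11


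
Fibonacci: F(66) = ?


Sequence: 1, 1, 2, 3, 5, 8, 13, 21, 34, 55, 89, 144, 233, 377, 610, 987, 1597, 2584, 4181, 6765, 10946, 17711, 28657, 46368, 75025, 121393, 196418, 317811, 514229, 832040, 1346269, 2178309, 3524578, 5702887, 9227465, 14930352, 24157817, 39088169, 63245986, 102334155, 165580141, 267914296, 433494437, 701408733, 1134903170, 1836311903, 2971215073, 4807526976, 7778742049, 12586269025, 20365011074, 32951280099, 53316291173, 86267571272, 139583862445, 225851433717, 365435296162, 591286729879, 956722026041, 1548008755920, 2504730781961, 4052739537881, 6557470319842, 10610209857723, 17167680177565, 27777890035288
F(66) = 27777890035288


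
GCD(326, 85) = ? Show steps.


326 = 3 * 85 + 71
85 = 1 * 71 + 14
71 = 5 * 14 + 1
14 = 14 * 1 + 0
GCD = 1


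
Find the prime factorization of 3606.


3606 / 2 = 1803
1803 / 3 = 601
601 / 601 = 1
3606 = 2 × 3 × 601


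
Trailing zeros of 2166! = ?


floor(2166/5) = 433
floor(2166/25) = 86
floor(2166/125) = 17
floor(2166/625) = 3
Total = 539

539 trailing zeros


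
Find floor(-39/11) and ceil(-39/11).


-39/11 = -3.5455
floor = -4
ceil = -3

floor = -4, ceil = -3


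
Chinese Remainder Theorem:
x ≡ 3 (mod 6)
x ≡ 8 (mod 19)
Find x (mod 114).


M = 6*19 = 114
M1 = M/6 = 19, M2 = M/19 = 6
M1^(-1) mod 6 = 1, M2^(-1) mod 19 = 16
x = 3*19*1 + 8*6*16 = 825
825 mod 114 = 27
Check: 27 mod 6 = 3 ✓, 27 mod 19 = 8 ✓

x ≡ 27 (mod 114)
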